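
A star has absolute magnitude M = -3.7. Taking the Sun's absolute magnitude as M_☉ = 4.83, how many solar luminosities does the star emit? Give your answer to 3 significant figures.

M − M_☉ = -3.7 − 4.83 = -8.530
L/L_☉ = 10^(−0.4 (M − M_☉)) = 10^3.412 = 2582

L/L_☉ ≈ 2580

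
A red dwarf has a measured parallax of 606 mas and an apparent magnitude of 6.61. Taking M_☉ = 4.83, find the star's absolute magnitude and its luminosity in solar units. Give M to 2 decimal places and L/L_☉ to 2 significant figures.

M ≈ 10.52; L/L_☉ ≈ 5.3×10^-3

d = 1/p = 1000/606 mas = 1.650 pc
M = m − 5 log₁₀ d + 5 = 6.61 − 5·0.2175 + 5 = 10.522
M − M_☉ = 10.522 − 4.83 = 5.692
L/L_☉ = 10^(−0.4 × 5.692) = 5.285×10^-3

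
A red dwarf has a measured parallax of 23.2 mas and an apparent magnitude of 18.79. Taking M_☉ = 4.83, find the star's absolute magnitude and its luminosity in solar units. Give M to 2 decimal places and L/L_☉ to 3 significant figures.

d = 1/p = 1000/23.2 mas = 43.10 pc
M = m − 5 log₁₀ d + 5 = 18.79 − 5·1.6345 + 5 = 15.617
M − M_☉ = 15.617 − 4.83 = 10.787
L/L_☉ = 10^(−0.4 × 10.787) = 4.842×10^-5

M ≈ 15.62; L/L_☉ ≈ 4.84×10^-5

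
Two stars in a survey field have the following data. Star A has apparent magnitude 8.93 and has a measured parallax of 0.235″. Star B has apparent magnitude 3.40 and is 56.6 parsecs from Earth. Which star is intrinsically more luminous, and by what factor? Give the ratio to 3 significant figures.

Star B is more luminous, by a factor of 28800.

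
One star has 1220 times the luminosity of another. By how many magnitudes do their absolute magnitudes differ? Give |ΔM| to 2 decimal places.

|ΔM| ≈ 7.72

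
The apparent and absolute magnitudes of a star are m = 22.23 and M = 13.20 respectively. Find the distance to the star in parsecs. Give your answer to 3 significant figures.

d ≈ 640 pc

Distance modulus: m − M = 22.23 − (13.20) = 9.030
m − M = 5 log₁₀ d − 5
log₁₀ d = (m − M)/5 + 1 = 2.8060
d = 10^2.8060 = 639.7 pc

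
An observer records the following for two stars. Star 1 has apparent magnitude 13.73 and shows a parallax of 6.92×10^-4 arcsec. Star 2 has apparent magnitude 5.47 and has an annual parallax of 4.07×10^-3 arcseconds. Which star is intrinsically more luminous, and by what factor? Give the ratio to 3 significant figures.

Star 1: d = 1/p = 1/6.92×10^-4″ = 1445 pc
Star 1: M = m − 5 log₁₀ d + 5 = 13.73 − 5·3.1599 + 5 = 2.931
Star 2: d = 1/p = 1/4.07×10^-3″ = 245.7 pc
Star 2: M = m − 5 log₁₀ d + 5 = 5.47 − 5·2.3904 + 5 = -1.482
ΔM = M_1 − M_2 = 2.931 − (-1.482) = 4.413; smaller M is more luminous → Star 2.
L ratio = 10^(0.4 |ΔM|) = 10^1.765 = 58.21

Star 2 is more luminous, by a factor of 58.2.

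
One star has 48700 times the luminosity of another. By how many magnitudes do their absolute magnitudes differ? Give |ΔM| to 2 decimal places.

|ΔM| ≈ 11.72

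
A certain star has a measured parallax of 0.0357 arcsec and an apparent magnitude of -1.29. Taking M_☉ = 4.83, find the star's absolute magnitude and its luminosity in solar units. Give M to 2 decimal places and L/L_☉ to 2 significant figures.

M ≈ -3.53; L/L_☉ ≈ 2200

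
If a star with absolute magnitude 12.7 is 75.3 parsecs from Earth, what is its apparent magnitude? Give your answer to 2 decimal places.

m ≈ 17.08

m = M + 5 log₁₀ d − 5 = 12.7 + 5·1.8768 − 5 = 17.084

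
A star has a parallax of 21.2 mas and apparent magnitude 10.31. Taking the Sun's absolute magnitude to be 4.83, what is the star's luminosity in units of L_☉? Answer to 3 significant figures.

L/L_☉ ≈ 0.143

d = 1/p = 1000/21.2 mas = 47.17 pc
M = m − 5 log₁₀ d + 5 = 10.31 − 5·1.6737 + 5 = 6.942
M − M_☉ = 6.942 − 4.83 = 2.112
L/L_☉ = 10^(−0.4 × 2.112) = 0.1430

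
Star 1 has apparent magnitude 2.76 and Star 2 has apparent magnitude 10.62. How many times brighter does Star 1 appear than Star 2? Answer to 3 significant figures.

Δm = 2.76 − (10.62) = -7.86
Flux ratio = 10^(−0.4 Δm) = 10^(−0.4 × -7.86) = 10^3.144 = 1393

1390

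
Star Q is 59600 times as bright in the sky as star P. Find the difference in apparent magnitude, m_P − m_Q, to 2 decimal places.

Pogson: Δm = −2.5 log₁₀(ratio) = −2.5 log₁₀(59600) = −2.5 × 4.7752 = -11.938
Star Q is brighter so has the smaller magnitude: m_P − m_Q is positive.

m_P − m_Q ≈ 11.94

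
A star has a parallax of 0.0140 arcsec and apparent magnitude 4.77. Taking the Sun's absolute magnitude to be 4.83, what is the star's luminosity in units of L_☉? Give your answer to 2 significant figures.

d = 1/p = 1/0.0140″ = 71.43 pc
M = m − 5 log₁₀ d + 5 = 4.77 − 5·1.8539 + 5 = 0.501
M − M_☉ = 0.501 − 4.83 = -4.329
L/L_☉ = 10^(−0.4 × -4.329) = 53.92

L/L_☉ ≈ 54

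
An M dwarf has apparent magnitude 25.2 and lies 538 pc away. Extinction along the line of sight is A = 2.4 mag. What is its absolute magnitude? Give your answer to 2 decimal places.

5 log₁₀(d/10 pc) = 5 log₁₀(538.0) − 5 = 8.654
M = m − 5 log₁₀(d/10) − A = 25.2 − 8.654 − 2.4 = 14.146

M ≈ 14.15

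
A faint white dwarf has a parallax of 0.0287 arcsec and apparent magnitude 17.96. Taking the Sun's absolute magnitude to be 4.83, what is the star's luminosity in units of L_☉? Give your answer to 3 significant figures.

L/L_☉ ≈ 6.80×10^-5

d = 1/p = 1/0.0287″ = 34.84 pc
M = m − 5 log₁₀ d + 5 = 17.96 − 5·1.5421 + 5 = 15.249
M − M_☉ = 15.249 − 4.83 = 10.419
L/L_☉ = 10^(−0.4 × 10.419) = 6.796×10^-5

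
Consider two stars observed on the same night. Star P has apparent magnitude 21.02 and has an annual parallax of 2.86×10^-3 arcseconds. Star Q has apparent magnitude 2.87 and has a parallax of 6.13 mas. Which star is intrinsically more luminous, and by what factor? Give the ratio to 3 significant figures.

Star Q is more luminous, by a factor of 3.96×10^6.

Star P: d = 1/p = 1/2.86×10^-3″ = 349.7 pc
Star P: M = m − 5 log₁₀ d + 5 = 21.02 − 5·2.5436 + 5 = 13.302
Star Q: p = 6.13 mas = 6.13×10^-3″ → d = 1/p = 163.1 pc
Star Q: M = m − 5 log₁₀ d + 5 = 2.87 − 5·2.2125 + 5 = -3.193
ΔM = M_P − M_Q = 13.302 − (-3.193) = 16.495; smaller M is more luminous → Star Q.
L ratio = 10^(0.4 |ΔM|) = 10^6.598 = 3.961×10^6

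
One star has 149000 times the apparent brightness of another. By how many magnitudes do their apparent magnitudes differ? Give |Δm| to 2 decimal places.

Pogson: Δm = −2.5 log₁₀(ratio) = −2.5 log₁₀(149000) = −2.5 × 5.1732 = -12.933

|Δm| ≈ 12.93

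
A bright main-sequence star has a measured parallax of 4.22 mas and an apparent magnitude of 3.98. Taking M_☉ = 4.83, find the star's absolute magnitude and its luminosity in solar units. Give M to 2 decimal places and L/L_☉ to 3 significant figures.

d = 1/p = 1000/4.22 mas = 237.0 pc
M = m − 5 log₁₀ d + 5 = 3.98 − 5·2.3747 + 5 = -2.893
M − M_☉ = -2.893 − 4.83 = -7.723
L/L_☉ = 10^(−0.4 × -7.723) = 1228

M ≈ -2.89; L/L_☉ ≈ 1230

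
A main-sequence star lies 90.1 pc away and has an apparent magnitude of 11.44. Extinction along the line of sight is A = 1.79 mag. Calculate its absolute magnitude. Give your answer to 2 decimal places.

M ≈ 4.88

5 log₁₀(d/10 pc) = 5 log₁₀(90.10) − 5 = 4.774
M = m − 5 log₁₀(d/10) − A = 11.44 − 4.774 − 1.79 = 4.876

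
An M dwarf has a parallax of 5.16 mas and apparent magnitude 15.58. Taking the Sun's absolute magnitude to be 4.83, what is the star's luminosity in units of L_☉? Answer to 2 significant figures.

L/L_☉ ≈ 0.019

d = 1/p = 1000/5.16 mas = 193.8 pc
M = m − 5 log₁₀ d + 5 = 15.58 − 5·2.2874 + 5 = 9.143
M − M_☉ = 9.143 − 4.83 = 4.313
L/L_☉ = 10^(−0.4 × 4.313) = 0.01882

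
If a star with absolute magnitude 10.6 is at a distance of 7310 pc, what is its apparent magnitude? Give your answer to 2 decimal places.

m = M + 5 log₁₀ d − 5 = 10.6 + 5·3.8639 − 5 = 24.920

m ≈ 24.92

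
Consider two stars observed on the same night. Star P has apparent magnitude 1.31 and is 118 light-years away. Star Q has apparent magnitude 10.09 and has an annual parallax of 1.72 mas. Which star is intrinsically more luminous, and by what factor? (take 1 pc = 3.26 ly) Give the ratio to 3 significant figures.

Star P: d = 118 ly / 3.26 = 36.20 pc
Star P: M = m − 5 log₁₀ d + 5 = 1.31 − 5·1.5587 + 5 = -1.483
Star Q: p = 1.72 mas = 1.72×10^-3″ → d = 1/p = 581.4 pc
Star Q: M = m − 5 log₁₀ d + 5 = 10.09 − 5·2.7645 + 5 = 1.268
ΔM = M_P − M_Q = -1.483 − (1.268) = -2.751; smaller M is more luminous → Star P.
L ratio = 10^(0.4 |ΔM|) = 10^1.100 = 12.60

Star P is more luminous, by a factor of 12.6.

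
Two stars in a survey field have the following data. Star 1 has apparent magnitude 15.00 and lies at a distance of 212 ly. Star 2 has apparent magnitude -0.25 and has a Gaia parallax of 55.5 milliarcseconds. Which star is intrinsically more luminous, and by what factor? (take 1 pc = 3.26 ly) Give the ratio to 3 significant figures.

Star 2 is more luminous, by a factor of 96600.

Star 1: d = 212 ly / 3.26 = 65.03 pc
Star 1: M = m − 5 log₁₀ d + 5 = 15.00 − 5·1.8131 + 5 = 10.934
Star 2: p = 55.5 mas = 0.0555″ → d = 1/p = 18.02 pc
Star 2: M = m − 5 log₁₀ d + 5 = -0.25 − 5·1.2557 + 5 = -1.529
ΔM = M_1 − M_2 = 10.934 − (-1.529) = 12.463; smaller M is more luminous → Star 2.
L ratio = 10^(0.4 |ΔM|) = 10^4.985 = 96640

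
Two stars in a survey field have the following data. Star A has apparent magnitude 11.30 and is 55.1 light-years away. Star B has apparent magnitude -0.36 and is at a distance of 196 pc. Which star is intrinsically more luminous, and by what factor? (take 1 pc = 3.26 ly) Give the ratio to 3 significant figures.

Star B is more luminous, by a factor of 6.20×10^6.

Star A: d = 55.1 ly / 3.26 = 16.90 pc
Star A: M = m − 5 log₁₀ d + 5 = 11.30 − 5·1.2279 + 5 = 10.160
Star B: M = m − 5 log₁₀ d + 5 = -0.36 − 5·2.2923 + 5 = -6.821
ΔM = M_A − M_B = 10.160 − (-6.821) = 16.982; smaller M is more luminous → Star B.
L ratio = 10^(0.4 |ΔM|) = 10^6.793 = 6.204×10^6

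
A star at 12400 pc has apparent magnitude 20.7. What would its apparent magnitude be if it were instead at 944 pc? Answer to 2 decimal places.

Flux ∝ 1/d², so Δm = 5 log₁₀(d₂/d₁) = 5 log₁₀(944/12400) = -5.592
m₂ = m₁ + Δm = 20.7 + (-5.592) = 15.108

m ≈ 15.11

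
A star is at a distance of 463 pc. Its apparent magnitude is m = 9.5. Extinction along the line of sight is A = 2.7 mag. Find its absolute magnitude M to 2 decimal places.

5 log₁₀(d/10 pc) = 5 log₁₀(463.0) − 5 = 8.328
M = m − 5 log₁₀(d/10) − A = 9.5 − 8.328 − 2.7 = -1.528

M ≈ -1.53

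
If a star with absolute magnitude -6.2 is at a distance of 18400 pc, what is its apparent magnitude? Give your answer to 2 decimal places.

m ≈ 10.12

m = M + 5 log₁₀ d − 5 = -6.2 + 5·4.2648 − 5 = 10.124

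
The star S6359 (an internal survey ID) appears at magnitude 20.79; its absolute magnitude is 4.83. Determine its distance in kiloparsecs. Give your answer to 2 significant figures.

Distance modulus: m − M = 20.79 − (4.83) = 15.960
m − M = 5 log₁₀ d − 5
log₁₀ d = (m − M)/5 + 1 = 4.1920
d = 10^4.1920 = 15560 pc
= 15.56 kpc

d ≈ 16 kpc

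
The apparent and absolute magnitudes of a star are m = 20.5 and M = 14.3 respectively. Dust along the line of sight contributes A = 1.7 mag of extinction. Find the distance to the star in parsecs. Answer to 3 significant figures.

m − M = 5 log₁₀(d/10 pc) + A  ⇒  20.5 − (14.3) − 1.7 = 5 log₁₀(d/10)
4.500 = 5 log₁₀(d/10)
log₁₀ d = (m − M − A)/5 + 1 = 1.9000
d = 10^1.9000 = 79.43 pc

d ≈ 79.4 pc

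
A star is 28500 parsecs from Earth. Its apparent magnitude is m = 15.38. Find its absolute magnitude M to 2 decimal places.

5 log₁₀(d/10 pc) = 5 log₁₀(28500) − 5 = 17.274
M = m − 5 log₁₀(d/10) = 15.38 − 17.274 = -1.894

M ≈ -1.89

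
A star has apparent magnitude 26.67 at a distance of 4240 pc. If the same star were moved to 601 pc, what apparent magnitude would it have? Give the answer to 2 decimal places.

Flux ∝ 1/d², so Δm = 5 log₁₀(d₂/d₁) = 5 log₁₀(601/4240) = -4.242
m₂ = m₁ + Δm = 26.67 + (-4.242) = 22.428

m ≈ 22.43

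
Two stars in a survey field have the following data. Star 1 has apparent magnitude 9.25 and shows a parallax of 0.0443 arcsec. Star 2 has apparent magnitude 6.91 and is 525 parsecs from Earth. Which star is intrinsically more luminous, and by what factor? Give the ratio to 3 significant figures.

Star 2 is more luminous, by a factor of 4670.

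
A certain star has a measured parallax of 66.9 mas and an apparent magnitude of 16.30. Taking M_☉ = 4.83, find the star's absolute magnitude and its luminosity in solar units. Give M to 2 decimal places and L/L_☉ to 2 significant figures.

d = 1/p = 1000/66.9 mas = 14.95 pc
M = m − 5 log₁₀ d + 5 = 16.30 − 5·1.1746 + 5 = 15.427
M − M_☉ = 15.427 − 4.83 = 10.597
L/L_☉ = 10^(−0.4 × 10.597) = 5.770×10^-5

M ≈ 15.43; L/L_☉ ≈ 5.8×10^-5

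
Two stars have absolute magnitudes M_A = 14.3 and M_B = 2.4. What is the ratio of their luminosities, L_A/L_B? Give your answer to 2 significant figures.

ΔM = M_A − M_B = 11.9
L_A/L_B = 10^(−0.4 ΔM) = 10^-4.760 = 1.738×10^-5

L_A/L_B ≈ 1.7×10^-5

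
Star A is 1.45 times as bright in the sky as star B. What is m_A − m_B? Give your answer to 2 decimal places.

m_A − m_B ≈ -0.40

Pogson: Δm = −2.5 log₁₀(ratio) = −2.5 log₁₀(1.45) = −2.5 × 0.1614 = -0.403
Star A is brighter, so it has the smaller magnitude: the difference is negative.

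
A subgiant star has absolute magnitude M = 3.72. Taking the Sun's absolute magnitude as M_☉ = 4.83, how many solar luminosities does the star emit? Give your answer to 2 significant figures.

L/L_☉ ≈ 2.8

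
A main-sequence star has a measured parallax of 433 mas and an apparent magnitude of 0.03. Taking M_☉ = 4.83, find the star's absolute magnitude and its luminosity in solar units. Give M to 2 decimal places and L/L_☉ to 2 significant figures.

M ≈ 3.21; L/L_☉ ≈ 4.4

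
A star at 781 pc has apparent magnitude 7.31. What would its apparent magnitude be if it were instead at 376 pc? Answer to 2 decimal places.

Flux ∝ 1/d², so Δm = 5 log₁₀(d₂/d₁) = 5 log₁₀(376/781) = -1.587
m₂ = m₁ + Δm = 7.31 + (-1.587) = 5.723

m ≈ 5.72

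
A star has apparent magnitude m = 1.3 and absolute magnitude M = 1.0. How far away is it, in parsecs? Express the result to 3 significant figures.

Distance modulus: m − M = 1.3 − (1.0) = 0.300
m − M = 5 log₁₀ d − 5
log₁₀ d = (m − M)/5 + 1 = 1.0600
d = 10^1.0600 = 11.48 pc

d ≈ 11.5 pc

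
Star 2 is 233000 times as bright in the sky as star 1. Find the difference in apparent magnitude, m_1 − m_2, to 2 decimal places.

Pogson: Δm = −2.5 log₁₀(ratio) = −2.5 log₁₀(233000) = −2.5 × 5.3674 = -13.418
Star 2 is brighter so has the smaller magnitude: m_1 − m_2 is positive.

m_1 − m_2 ≈ 13.42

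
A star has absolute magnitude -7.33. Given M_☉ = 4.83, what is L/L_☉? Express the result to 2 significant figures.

L/L_☉ ≈ 73000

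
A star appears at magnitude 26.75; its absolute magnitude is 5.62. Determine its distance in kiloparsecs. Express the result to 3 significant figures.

d ≈ 168 kpc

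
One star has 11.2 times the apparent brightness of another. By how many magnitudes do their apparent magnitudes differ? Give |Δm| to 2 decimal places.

|Δm| ≈ 2.62

Pogson: Δm = −2.5 log₁₀(ratio) = −2.5 log₁₀(11.2) = −2.5 × 1.0492 = -2.623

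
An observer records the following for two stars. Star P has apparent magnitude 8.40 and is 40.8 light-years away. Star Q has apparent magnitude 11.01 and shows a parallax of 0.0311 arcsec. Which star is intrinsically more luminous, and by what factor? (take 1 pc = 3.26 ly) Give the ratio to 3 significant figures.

Star P is more luminous, by a factor of 1.68.

Star P: d = 40.8 ly / 3.26 = 12.52 pc
Star P: M = m − 5 log₁₀ d + 5 = 8.40 − 5·1.0974 + 5 = 7.913
Star Q: d = 1/p = 1/0.0311″ = 32.15 pc
Star Q: M = m − 5 log₁₀ d + 5 = 11.01 − 5·1.5072 + 5 = 8.474
ΔM = M_P − M_Q = 7.913 − (8.474) = -0.561; smaller M is more luminous → Star P.
L ratio = 10^(0.4 |ΔM|) = 10^0.224 = 1.677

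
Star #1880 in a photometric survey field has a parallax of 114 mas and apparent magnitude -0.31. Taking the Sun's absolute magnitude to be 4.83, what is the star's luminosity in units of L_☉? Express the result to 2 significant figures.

L/L_☉ ≈ 88

d = 1/p = 1000/114 mas = 8.772 pc
M = m − 5 log₁₀ d + 5 = -0.31 − 5·0.9431 + 5 = -0.025
M − M_☉ = -0.025 − 4.83 = -4.855
L/L_☉ = 10^(−0.4 × -4.855) = 87.54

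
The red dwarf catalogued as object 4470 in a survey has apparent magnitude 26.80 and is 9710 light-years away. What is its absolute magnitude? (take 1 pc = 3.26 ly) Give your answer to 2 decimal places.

d = 9710 ly / 3.26 = 2979 pc
5 log₁₀(d/10 pc) = 5 log₁₀(2979) − 5 = 12.370
M = m − 5 log₁₀(d/10) = 26.80 − 12.370 = 14.430

M ≈ 14.43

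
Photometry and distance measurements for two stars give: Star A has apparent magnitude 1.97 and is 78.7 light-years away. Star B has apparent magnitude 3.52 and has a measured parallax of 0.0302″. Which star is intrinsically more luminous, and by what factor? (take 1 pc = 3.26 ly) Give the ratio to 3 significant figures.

Star A is more luminous, by a factor of 2.22.

Star A: d = 78.7 ly / 3.26 = 24.14 pc
Star A: M = m − 5 log₁₀ d + 5 = 1.97 − 5·1.3828 + 5 = 0.056
Star B: d = 1/p = 1/0.0302″ = 33.11 pc
Star B: M = m − 5 log₁₀ d + 5 = 3.52 − 5·1.5200 + 5 = 0.920
ΔM = M_A − M_B = 0.056 − (0.920) = -0.864; smaller M is more luminous → Star A.
L ratio = 10^(0.4 |ΔM|) = 10^0.346 = 2.216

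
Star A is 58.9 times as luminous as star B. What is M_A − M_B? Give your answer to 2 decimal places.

Pogson: ΔM = −2.5 log₁₀(ratio) = −2.5 log₁₀(58.9) = −2.5 × 1.7701 = -4.425
Star A is brighter, so it has the smaller magnitude: the difference is negative.

M_A − M_B ≈ -4.43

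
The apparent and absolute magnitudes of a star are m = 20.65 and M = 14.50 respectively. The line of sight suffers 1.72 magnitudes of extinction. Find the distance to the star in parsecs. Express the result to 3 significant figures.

d ≈ 76.9 pc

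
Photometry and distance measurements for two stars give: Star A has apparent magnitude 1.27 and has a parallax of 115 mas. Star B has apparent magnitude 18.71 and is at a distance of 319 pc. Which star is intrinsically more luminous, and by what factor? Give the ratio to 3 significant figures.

Star A: p = 115 mas = 0.115″ → d = 1/p = 8.696 pc
Star A: M = m − 5 log₁₀ d + 5 = 1.27 − 5·0.9393 + 5 = 1.573
Star B: M = m − 5 log₁₀ d + 5 = 18.71 − 5·2.5038 + 5 = 11.191
ΔM = M_A − M_B = 1.573 − (11.191) = -9.618; smaller M is more luminous → Star A.
L ratio = 10^(0.4 |ΔM|) = 10^3.847 = 7031

Star A is more luminous, by a factor of 7030.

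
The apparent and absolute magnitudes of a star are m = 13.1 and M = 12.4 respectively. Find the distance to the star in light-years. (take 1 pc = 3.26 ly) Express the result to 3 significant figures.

μ = m − M = 0.700
m − M = 5 log₁₀ d − 5
log₁₀ d = (m − M)/5 + 1 = 1.1400
d = 10^1.1400 = 13.80 pc
= 45.00 ly

d ≈ 45.0 ly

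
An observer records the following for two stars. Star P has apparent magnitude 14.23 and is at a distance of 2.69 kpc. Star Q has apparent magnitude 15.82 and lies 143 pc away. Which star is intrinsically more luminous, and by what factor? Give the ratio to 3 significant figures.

Star P: d = 2.69 kpc = 2690 pc
Star P: M = m − 5 log₁₀ d + 5 = 14.23 − 5·3.4298 + 5 = 2.081
Star Q: M = m − 5 log₁₀ d + 5 = 15.82 − 5·2.1553 + 5 = 10.043
ΔM = M_P − M_Q = 2.081 − (10.043) = -7.962; smaller M is more luminous → Star P.
L ratio = 10^(0.4 |ΔM|) = 10^3.185 = 1530

Star P is more luminous, by a factor of 1530.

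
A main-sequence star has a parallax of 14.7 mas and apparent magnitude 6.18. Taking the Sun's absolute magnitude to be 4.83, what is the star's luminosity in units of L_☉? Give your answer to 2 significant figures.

L/L_☉ ≈ 13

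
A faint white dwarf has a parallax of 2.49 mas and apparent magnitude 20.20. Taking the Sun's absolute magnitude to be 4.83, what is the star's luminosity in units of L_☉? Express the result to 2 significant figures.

d = 1/p = 1000/2.49 mas = 401.6 pc
M = m − 5 log₁₀ d + 5 = 20.20 − 5·2.6038 + 5 = 12.181
M − M_☉ = 12.181 − 4.83 = 7.351
L/L_☉ = 10^(−0.4 × 7.351) = 1.147×10^-3

L/L_☉ ≈ 1.1×10^-3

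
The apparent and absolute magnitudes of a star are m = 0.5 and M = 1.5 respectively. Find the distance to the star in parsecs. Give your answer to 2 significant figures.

Distance modulus: m − M = 0.5 − (1.5) = -1.000
m − M = 5 log₁₀ d − 5
log₁₀ d = (m − M)/5 + 1 = 0.8000
d = 10^0.8000 = 6.310 pc

d ≈ 6.3 pc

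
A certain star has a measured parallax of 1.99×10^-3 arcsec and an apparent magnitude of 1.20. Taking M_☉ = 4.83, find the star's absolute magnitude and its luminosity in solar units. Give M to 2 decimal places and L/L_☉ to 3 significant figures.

d = 1/p = 1/1.99×10^-3″ = 502.5 pc
M = m − 5 log₁₀ d + 5 = 1.20 − 5·2.7011 + 5 = -7.306
M − M_☉ = -7.306 − 4.83 = -12.136
L/L_☉ = 10^(−0.4 × -12.136) = 71500

M ≈ -7.31; L/L_☉ ≈ 71500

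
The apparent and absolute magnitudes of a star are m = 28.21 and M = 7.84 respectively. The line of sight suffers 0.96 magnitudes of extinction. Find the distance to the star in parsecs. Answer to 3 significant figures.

d ≈ 76200 pc

m − M = 5 log₁₀(d/10 pc) + A  ⇒  28.21 − (7.84) − 0.96 = 5 log₁₀(d/10)
19.410 = 5 log₁₀(d/10)
log₁₀ d = (m − M − A)/5 + 1 = 4.8820
d = 10^4.8820 = 76210 pc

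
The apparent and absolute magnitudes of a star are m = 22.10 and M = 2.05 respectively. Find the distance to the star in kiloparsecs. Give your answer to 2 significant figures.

μ = m − M = 20.050
m − M = 5 log₁₀ d − 5
log₁₀ d = (m − M)/5 + 1 = 5.0100
d = 10^5.0100 = 102300 pc
= 102.3 kpc

d ≈ 100 kpc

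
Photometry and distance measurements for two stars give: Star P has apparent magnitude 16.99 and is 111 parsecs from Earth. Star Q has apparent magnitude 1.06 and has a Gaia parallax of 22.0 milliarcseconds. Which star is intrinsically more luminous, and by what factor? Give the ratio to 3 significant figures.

Star Q is more luminous, by a factor of 395000.

Star P: M = m − 5 log₁₀ d + 5 = 16.99 − 5·2.0453 + 5 = 11.763
Star Q: p = 22.0 mas = 0.0220″ → d = 1/p = 45.45 pc
Star Q: M = m − 5 log₁₀ d + 5 = 1.06 − 5·1.6576 + 5 = -2.228
ΔM = M_P − M_Q = 11.763 − (-2.228) = 13.991; smaller M is more luminous → Star Q.
L ratio = 10^(0.4 |ΔM|) = 10^5.597 = 394900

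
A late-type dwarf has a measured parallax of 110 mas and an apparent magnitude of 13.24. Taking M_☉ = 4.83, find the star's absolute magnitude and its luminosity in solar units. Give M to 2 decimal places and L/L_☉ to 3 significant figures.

M ≈ 13.45; L/L_☉ ≈ 3.57×10^-4

d = 1/p = 1000/110 mas = 9.091 pc
M = m − 5 log₁₀ d + 5 = 13.24 − 5·0.9586 + 5 = 13.447
M − M_☉ = 13.447 − 4.83 = 8.617
L/L_☉ = 10^(−0.4 × 8.617) = 3.574×10^-4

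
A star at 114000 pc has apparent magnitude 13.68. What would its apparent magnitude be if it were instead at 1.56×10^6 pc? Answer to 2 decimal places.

Flux ∝ 1/d², so Δm = 5 log₁₀(d₂/d₁) = 5 log₁₀(1.56×10^6/114000) = 5.681
m₂ = m₁ + Δm = 13.68 + (5.681) = 19.361

m ≈ 19.36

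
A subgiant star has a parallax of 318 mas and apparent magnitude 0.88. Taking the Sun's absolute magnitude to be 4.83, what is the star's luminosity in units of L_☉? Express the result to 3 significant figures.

d = 1/p = 1000/318 mas = 3.145 pc
M = m − 5 log₁₀ d + 5 = 0.88 − 5·0.4976 + 5 = 3.392
M − M_☉ = 3.392 − 4.83 = -1.438
L/L_☉ = 10^(−0.4 × -1.438) = 3.760

L/L_☉ ≈ 3.76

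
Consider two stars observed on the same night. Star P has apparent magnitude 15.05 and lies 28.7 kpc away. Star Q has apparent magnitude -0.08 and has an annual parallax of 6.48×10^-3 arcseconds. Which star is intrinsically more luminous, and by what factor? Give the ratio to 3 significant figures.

Star Q is more luminous, by a factor of 32.6.

Star P: d = 28.7 kpc = 28700 pc
Star P: M = m − 5 log₁₀ d + 5 = 15.05 − 5·4.4579 + 5 = -2.239
Star Q: d = 1/p = 1/6.48×10^-3″ = 154.3 pc
Star Q: M = m − 5 log₁₀ d + 5 = -0.08 − 5·2.1884 + 5 = -6.022
ΔM = M_P − M_Q = -2.239 − (-6.022) = 3.783; smaller M is more luminous → Star Q.
L ratio = 10^(0.4 |ΔM|) = 10^1.513 = 32.59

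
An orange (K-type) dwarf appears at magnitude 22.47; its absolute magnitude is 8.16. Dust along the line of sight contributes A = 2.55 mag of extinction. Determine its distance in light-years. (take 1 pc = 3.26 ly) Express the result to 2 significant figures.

d ≈ 7300 ly

m − M = 5 log₁₀(d/10 pc) + A  ⇒  22.47 − (8.16) − 2.55 = 5 log₁₀(d/10)
11.760 = 5 log₁₀(d/10)
log₁₀ d = (m − M − A)/5 + 1 = 3.3520
d = 10^3.3520 = 2249 pc
= 7332 ly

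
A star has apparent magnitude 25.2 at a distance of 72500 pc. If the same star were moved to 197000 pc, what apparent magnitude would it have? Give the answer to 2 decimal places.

m ≈ 27.37

Flux ∝ 1/d², so Δm = 5 log₁₀(d₂/d₁) = 5 log₁₀(197000/72500) = 2.171
m₂ = m₁ + Δm = 25.2 + (2.171) = 27.371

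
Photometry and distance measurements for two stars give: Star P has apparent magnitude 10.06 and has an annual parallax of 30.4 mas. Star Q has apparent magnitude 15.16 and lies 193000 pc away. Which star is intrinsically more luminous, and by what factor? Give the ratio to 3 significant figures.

Star P: p = 30.4 mas = 0.0304″ → d = 1/p = 32.89 pc
Star P: M = m − 5 log₁₀ d + 5 = 10.06 − 5·1.5171 + 5 = 7.474
Star Q: M = m − 5 log₁₀ d + 5 = 15.16 − 5·5.2856 + 5 = -6.268
ΔM = M_P − M_Q = 7.474 − (-6.268) = 13.742; smaller M is more luminous → Star Q.
L ratio = 10^(0.4 |ΔM|) = 10^5.497 = 314000

Star Q is more luminous, by a factor of 314000.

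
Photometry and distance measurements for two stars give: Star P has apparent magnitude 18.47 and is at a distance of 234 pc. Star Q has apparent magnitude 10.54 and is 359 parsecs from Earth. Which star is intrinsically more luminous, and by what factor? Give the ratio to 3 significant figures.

Star Q is more luminous, by a factor of 3500.

Star P: M = m − 5 log₁₀ d + 5 = 18.47 − 5·2.3692 + 5 = 11.624
Star Q: M = m − 5 log₁₀ d + 5 = 10.54 − 5·2.5551 + 5 = 2.765
ΔM = M_P − M_Q = 11.624 − (2.765) = 8.859; smaller M is more luminous → Star Q.
L ratio = 10^(0.4 |ΔM|) = 10^3.544 = 3497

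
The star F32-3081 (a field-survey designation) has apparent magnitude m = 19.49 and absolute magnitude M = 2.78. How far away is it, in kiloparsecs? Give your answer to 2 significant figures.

d ≈ 22 kpc

μ = m − M = 16.710
m − M = 5 log₁₀ d − 5
log₁₀ d = (m − M)/5 + 1 = 4.3420
d = 10^4.3420 = 21980 pc
= 21.98 kpc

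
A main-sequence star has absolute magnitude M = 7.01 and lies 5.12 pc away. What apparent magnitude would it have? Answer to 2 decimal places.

m = M + 5 log₁₀ d − 5 = 7.01 + 5·0.7093 − 5 = 5.556

m ≈ 5.56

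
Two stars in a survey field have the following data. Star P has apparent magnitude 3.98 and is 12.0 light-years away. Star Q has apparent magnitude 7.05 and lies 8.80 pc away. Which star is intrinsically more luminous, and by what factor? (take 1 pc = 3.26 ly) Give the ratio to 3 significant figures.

Star P: d = 12.0 ly / 3.26 = 3.681 pc
Star P: M = m − 5 log₁₀ d + 5 = 3.98 − 5·0.5660 + 5 = 6.150
Star Q: M = m − 5 log₁₀ d + 5 = 7.05 − 5·0.9445 + 5 = 7.328
ΔM = M_P − M_Q = 6.150 − (7.328) = -1.177; smaller M is more luminous → Star P.
L ratio = 10^(0.4 |ΔM|) = 10^0.471 = 2.958

Star P is more luminous, by a factor of 2.96.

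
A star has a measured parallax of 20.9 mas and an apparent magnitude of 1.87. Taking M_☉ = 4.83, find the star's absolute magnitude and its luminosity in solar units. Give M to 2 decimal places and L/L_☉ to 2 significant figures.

d = 1/p = 1000/20.9 mas = 47.85 pc
M = m − 5 log₁₀ d + 5 = 1.87 − 5·1.6799 + 5 = -1.529
M − M_☉ = -1.529 − 4.83 = -6.359
L/L_☉ = 10^(−0.4 × -6.359) = 349.7

M ≈ -1.53; L/L_☉ ≈ 350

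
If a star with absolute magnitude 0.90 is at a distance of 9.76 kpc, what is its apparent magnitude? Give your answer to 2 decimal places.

d = 9.76 kpc = 9760 pc
m = M + 5 log₁₀ d − 5 = 0.90 + 5·3.9894 − 5 = 15.847

m ≈ 15.85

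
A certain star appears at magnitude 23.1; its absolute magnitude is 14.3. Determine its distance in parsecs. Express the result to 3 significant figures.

d ≈ 575 pc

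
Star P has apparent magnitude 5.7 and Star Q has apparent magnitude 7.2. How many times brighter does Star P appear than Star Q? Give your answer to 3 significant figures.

Magnitude difference = -1.5
Flux ratio = 10^(−0.4 Δm) = 10^(−0.4 × -1.5) = 10^0.600 = 3.981

3.98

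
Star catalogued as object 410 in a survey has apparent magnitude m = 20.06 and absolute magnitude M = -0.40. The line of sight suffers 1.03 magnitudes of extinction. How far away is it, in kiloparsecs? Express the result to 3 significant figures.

d ≈ 76.9 kpc

m − M = 5 log₁₀(d/10 pc) + A  ⇒  20.06 − (-0.40) − 1.03 = 5 log₁₀(d/10)
19.430 = 5 log₁₀(d/10)
log₁₀ d = (m − M − A)/5 + 1 = 4.8860
d = 10^4.8860 = 76910 pc
= 76.91 kpc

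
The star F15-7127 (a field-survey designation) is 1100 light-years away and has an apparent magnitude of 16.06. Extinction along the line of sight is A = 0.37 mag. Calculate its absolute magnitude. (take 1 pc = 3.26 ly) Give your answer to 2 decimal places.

d = 1100 ly / 3.26 = 337.4 pc
5 log₁₀(d/10 pc) = 5 log₁₀(337.4) − 5 = 7.641
M = m − 5 log₁₀(d/10) − A = 16.06 − 7.641 − 0.37 = 8.049

M ≈ 8.05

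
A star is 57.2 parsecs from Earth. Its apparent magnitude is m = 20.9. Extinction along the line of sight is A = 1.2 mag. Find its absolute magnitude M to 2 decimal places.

M ≈ 15.91

5 log₁₀(d/10 pc) = 5 log₁₀(57.20) − 5 = 3.787
M = m − 5 log₁₀(d/10) − A = 20.9 − 3.787 − 1.2 = 15.913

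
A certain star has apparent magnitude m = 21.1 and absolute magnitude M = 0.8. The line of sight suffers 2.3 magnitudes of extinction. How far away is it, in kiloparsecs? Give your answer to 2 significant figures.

m − M = 5 log₁₀(d/10 pc) + A  ⇒  21.1 − (0.8) − 2.3 = 5 log₁₀(d/10)
18.000 = 5 log₁₀(d/10)
log₁₀ d = (m − M − A)/5 + 1 = 4.6000
d = 10^4.6000 = 39810 pc
= 39.81 kpc

d ≈ 40 kpc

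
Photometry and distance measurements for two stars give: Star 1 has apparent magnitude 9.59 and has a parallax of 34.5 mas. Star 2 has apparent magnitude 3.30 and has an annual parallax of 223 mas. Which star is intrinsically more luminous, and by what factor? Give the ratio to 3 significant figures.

Star 1: p = 34.5 mas = 0.0345″ → d = 1/p = 28.99 pc
Star 1: M = m − 5 log₁₀ d + 5 = 9.59 − 5·1.4622 + 5 = 7.279
Star 2: p = 223 mas = 0.223″ → d = 1/p = 4.484 pc
Star 2: M = m − 5 log₁₀ d + 5 = 3.30 − 5·0.6517 + 5 = 5.042
ΔM = M_1 − M_2 = 7.279 − (5.042) = 2.238; smaller M is more luminous → Star 2.
L ratio = 10^(0.4 |ΔM|) = 10^0.895 = 7.853

Star 2 is more luminous, by a factor of 7.85.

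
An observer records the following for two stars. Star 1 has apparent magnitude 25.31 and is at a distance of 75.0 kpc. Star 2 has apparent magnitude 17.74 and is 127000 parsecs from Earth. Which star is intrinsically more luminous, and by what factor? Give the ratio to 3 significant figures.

Star 1: d = 75.0 kpc = 75000 pc
Star 1: M = m − 5 log₁₀ d + 5 = 25.31 − 5·4.8751 + 5 = 5.935
Star 2: M = m − 5 log₁₀ d + 5 = 17.74 − 5·5.1038 + 5 = -2.779
ΔM = M_1 − M_2 = 5.935 − (-2.779) = 8.714; smaller M is more luminous → Star 2.
L ratio = 10^(0.4 |ΔM|) = 10^3.485 = 3058

Star 2 is more luminous, by a factor of 3060.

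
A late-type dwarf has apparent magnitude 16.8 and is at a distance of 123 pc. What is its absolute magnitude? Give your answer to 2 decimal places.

M ≈ 11.35

5 log₁₀(d/10 pc) = 5 log₁₀(123.0) − 5 = 5.450
M = m − 5 log₁₀(d/10) = 16.8 − 5.450 = 11.350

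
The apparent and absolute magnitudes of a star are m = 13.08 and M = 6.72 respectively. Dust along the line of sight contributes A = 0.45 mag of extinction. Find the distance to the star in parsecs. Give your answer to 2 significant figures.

m − M = 5 log₁₀(d/10 pc) + A  ⇒  13.08 − (6.72) − 0.45 = 5 log₁₀(d/10)
5.910 = 5 log₁₀(d/10)
log₁₀ d = (m − M − A)/5 + 1 = 2.1820
d = 10^2.1820 = 152.1 pc

d ≈ 150 pc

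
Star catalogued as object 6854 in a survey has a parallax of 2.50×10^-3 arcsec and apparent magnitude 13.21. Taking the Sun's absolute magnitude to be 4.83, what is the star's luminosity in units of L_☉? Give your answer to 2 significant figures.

L/L_☉ ≈ 0.71

d = 1/p = 1/2.50×10^-3″ = 400.0 pc
M = m − 5 log₁₀ d + 5 = 13.21 − 5·2.6021 + 5 = 5.200
M − M_☉ = 5.200 − 4.83 = 0.370
L/L_☉ = 10^(−0.4 × 0.370) = 0.7114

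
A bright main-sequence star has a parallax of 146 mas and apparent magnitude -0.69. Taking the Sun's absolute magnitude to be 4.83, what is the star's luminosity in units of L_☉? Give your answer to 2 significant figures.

L/L_☉ ≈ 76

d = 1/p = 1000/146 mas = 6.849 pc
M = m − 5 log₁₀ d + 5 = -0.69 − 5·0.8356 + 5 = 0.132
M − M_☉ = 0.132 − 4.83 = -4.698
L/L_☉ = 10^(−0.4 × -4.698) = 75.73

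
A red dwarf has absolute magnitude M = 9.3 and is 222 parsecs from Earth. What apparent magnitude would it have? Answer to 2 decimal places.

m = M + 5 log₁₀ d − 5 = 9.3 + 5·2.3464 − 5 = 16.032

m ≈ 16.03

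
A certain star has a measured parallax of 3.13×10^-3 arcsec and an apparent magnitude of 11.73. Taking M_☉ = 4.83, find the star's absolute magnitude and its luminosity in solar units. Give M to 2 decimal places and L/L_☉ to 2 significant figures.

M ≈ 4.21; L/L_☉ ≈ 1.8

d = 1/p = 1/3.13×10^-3″ = 319.5 pc
M = m − 5 log₁₀ d + 5 = 11.73 − 5·2.5045 + 5 = 4.208
M − M_☉ = 4.208 − 4.83 = -0.622
L/L_☉ = 10^(−0.4 × -0.622) = 1.774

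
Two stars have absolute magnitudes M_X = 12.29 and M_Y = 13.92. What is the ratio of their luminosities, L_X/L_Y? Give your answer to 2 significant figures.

L_X/L_Y ≈ 4.5

ΔM = M_X − M_Y = -1.63
L_X/L_Y = 10^(−0.4 ΔM) = 10^0.652 = 4.487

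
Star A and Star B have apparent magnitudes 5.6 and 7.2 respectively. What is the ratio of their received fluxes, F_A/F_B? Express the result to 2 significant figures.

F_A/F_B ≈ 4.4

Δm = 5.6 − (7.2) = -1.6
Flux ratio = 10^(−0.4 Δm) = 10^(−0.4 × -1.6) = 10^0.640 = 4.365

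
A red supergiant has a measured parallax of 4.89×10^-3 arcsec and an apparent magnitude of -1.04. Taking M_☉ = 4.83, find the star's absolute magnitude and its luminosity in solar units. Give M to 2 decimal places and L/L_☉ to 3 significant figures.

M ≈ -7.59; L/L_☉ ≈ 93200

d = 1/p = 1/4.89×10^-3″ = 204.5 pc
M = m − 5 log₁₀ d + 5 = -1.04 − 5·2.3107 + 5 = -7.593
M − M_☉ = -7.593 − 4.83 = -12.423
L/L_☉ = 10^(−0.4 × -12.423) = 93190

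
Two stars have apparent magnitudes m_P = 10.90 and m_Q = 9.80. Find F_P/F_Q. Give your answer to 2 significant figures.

Δm = 10.90 − (9.80) = 1.10
Flux ratio = 10^(−0.4 Δm) = 10^(−0.4 × 1.10) = 10^-0.440 = 0.3631

F_P/F_Q ≈ 0.36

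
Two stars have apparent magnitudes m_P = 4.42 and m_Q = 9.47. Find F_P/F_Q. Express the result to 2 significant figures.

F_P/F_Q ≈ 100

Δm = 4.42 − (9.47) = -5.05
Flux ratio = 10^(−0.4 Δm) = 10^(−0.4 × -5.05) = 10^2.020 = 104.7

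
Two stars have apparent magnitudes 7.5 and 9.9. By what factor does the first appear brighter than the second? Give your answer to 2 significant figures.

9.1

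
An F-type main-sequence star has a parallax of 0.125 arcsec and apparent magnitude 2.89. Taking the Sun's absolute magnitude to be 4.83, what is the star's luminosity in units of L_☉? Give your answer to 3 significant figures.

L/L_☉ ≈ 3.82

d = 1/p = 1/0.125″ = 8.000 pc
M = m − 5 log₁₀ d + 5 = 2.89 − 5·0.9031 + 5 = 3.375
M − M_☉ = 3.375 − 4.83 = -1.455
L/L_☉ = 10^(−0.4 × -1.455) = 3.821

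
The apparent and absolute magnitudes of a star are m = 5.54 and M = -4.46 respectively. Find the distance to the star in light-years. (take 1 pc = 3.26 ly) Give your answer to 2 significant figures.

d ≈ 3300 ly

μ = m − M = 10.000
m − M = 5 log₁₀ d − 5
log₁₀ d = (m − M)/5 + 1 = 3.0000
d = 10^3.0000 = 1000 pc
= 3260 ly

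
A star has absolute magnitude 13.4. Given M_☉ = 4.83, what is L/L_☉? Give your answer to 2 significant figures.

M − M_☉ = 13.4 − 4.83 = 8.570
L/L_☉ = 10^(−0.4 (M − M_☉)) = 10^-3.428 = 3.733×10^-4

L/L_☉ ≈ 3.7×10^-4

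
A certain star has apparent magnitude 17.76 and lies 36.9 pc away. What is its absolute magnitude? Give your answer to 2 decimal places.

M ≈ 14.92

5 log₁₀(d/10 pc) = 5 log₁₀(36.90) − 5 = 2.835
M = m − 5 log₁₀(d/10) = 17.76 − 2.835 = 14.925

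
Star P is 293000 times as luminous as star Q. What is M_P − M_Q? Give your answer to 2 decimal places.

M_P − M_Q ≈ -13.67

Pogson: ΔM = −2.5 log₁₀(ratio) = −2.5 log₁₀(293000) = −2.5 × 5.4669 = -13.667
Star P is brighter, so it has the smaller magnitude: the difference is negative.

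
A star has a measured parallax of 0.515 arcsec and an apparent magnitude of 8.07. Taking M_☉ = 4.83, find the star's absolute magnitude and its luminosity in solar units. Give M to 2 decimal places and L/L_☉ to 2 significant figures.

d = 1/p = 1/0.515″ = 1.942 pc
M = m − 5 log₁₀ d + 5 = 8.07 − 5·0.2882 + 5 = 11.629
M − M_☉ = 11.629 − 4.83 = 6.799
L/L_☉ = 10^(−0.4 × 6.799) = 1.907×10^-3

M ≈ 11.63; L/L_☉ ≈ 1.9×10^-3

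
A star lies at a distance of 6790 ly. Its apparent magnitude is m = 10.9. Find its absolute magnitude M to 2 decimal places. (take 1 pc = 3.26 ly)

M ≈ -0.69

d = 6790 ly / 3.26 = 2083 pc
5 log₁₀(d/10 pc) = 5 log₁₀(2083) − 5 = 11.593
M = m − 5 log₁₀(d/10) = 10.9 − 11.593 = -0.693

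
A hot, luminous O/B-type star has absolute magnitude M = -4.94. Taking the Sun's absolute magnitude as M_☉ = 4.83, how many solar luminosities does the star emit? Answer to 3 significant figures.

M − M_☉ = -4.94 − 4.83 = -9.770
L/L_☉ = 10^(−0.4 (M − M_☉)) = 10^3.908 = 8091

L/L_☉ ≈ 8090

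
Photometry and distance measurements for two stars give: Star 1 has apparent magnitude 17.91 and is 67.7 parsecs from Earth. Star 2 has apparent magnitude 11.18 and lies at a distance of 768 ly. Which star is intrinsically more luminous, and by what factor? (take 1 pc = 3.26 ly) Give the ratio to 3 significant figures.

Star 1: M = m − 5 log₁₀ d + 5 = 17.91 − 5·1.8306 + 5 = 13.757
Star 2: d = 768 ly / 3.26 = 235.6 pc
Star 2: M = m − 5 log₁₀ d + 5 = 11.18 − 5·2.3721 + 5 = 4.319
ΔM = M_1 − M_2 = 13.757 − (4.319) = 9.438; smaller M is more luminous → Star 2.
L ratio = 10^(0.4 |ΔM|) = 10^3.775 = 5958

Star 2 is more luminous, by a factor of 5960.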